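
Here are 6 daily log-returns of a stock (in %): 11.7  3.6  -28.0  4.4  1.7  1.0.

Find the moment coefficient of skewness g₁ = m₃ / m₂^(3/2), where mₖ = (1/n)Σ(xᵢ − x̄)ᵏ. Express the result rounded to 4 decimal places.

x̄ = (11.7 + 3.6 - 28.0 + 4.4 + 1.7 + 1.0) / 6 = -0.9333
deviations (xᵢ − x̄): 12.6333, 4.5333, -27.0667, 5.3333, 2.6333, 1.9333
Σ(xᵢ − x̄)² = 951.8733 ⇒ m₂ = 951.8733/6 = 158.64556
Σ(xᵢ − x̄)³ = -17542.5104 ⇒ m₃ = -17542.5104/6 = -2923.75174
m₂^(3/2) = 158.64556^(1.5) = 1998.21339
g₁ = m₃ / m₂^(3/2) = -2923.75174 / 1998.21339 ≈ -1.4632

-1.4632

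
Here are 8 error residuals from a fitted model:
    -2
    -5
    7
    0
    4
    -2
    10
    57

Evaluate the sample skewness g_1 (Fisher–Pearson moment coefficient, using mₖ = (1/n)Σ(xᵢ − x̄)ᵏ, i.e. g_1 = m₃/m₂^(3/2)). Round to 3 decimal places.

x̄ = (-2 - 5 + 7 + 0 + 4 - 2 + 10 + 57) / 8 = 8.6250
deviations (xᵢ − x̄): -10.6250, -13.6250, -1.6250, -8.6250, -4.6250, -10.6250, 1.3750, 48.3750
Σ(xᵢ − x̄)² = 2851.8750 ⇒ m₂ = 2851.8750/8 = 356.48438
Σ(xᵢ − x̄)³ = 107533.7813 ⇒ m₃ = 107533.7813/8 = 13441.72266
m₂^(3/2) = 356.48438^(1.5) = 6730.70798
g_1 = m₃ / m₂^(3/2) = 13441.72266 / 6730.70798 ≈ 1.997

1.997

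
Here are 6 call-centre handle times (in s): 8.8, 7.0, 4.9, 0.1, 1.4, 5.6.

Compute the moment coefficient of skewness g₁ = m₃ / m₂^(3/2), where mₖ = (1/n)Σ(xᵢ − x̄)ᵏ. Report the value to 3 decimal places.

x̄ = (8.8 + 7.0 + 4.9 + 0.1 + 1.4 + 5.6) / 6 = 4.6333
deviations (xᵢ − x̄): 4.1667, 2.3667, 0.2667, -4.5333, -3.2333, 0.9667
Σ(xᵢ − x̄)² = 54.9733 ⇒ m₂ = 54.9733/6 = 9.16222
Σ(xᵢ − x̄)³ = -40.4516 ⇒ m₃ = -40.4516/6 = -6.74193
m₂^(3/2) = 9.16222^(1.5) = 27.73328
g₁ = m₃ / m₂^(3/2) = -6.74193 / 27.73328 ≈ -0.243

-0.243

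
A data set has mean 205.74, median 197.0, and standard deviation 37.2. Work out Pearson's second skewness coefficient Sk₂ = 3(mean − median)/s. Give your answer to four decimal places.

Sk₂ = 3(205.74 − 197.0) / 37.2 = 3 × 8.7400 / 37.2
    = 26.2200 / 37.2 ≈ 0.7048

0.7048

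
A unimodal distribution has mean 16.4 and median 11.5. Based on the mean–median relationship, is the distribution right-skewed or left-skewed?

right-skewed

mean − median = 16.4 − 11.5 = 4.9
mean > median ⇒ the longer tail is on the right ⇒ right-skewed (positively skewed).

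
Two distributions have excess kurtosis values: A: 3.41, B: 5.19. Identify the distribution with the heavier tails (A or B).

B

Higher excess kurtosis ⇒ heavier tails relative to the normal distribution.
3.41 vs 5.19: the larger is 5.19, so B has heavier tails.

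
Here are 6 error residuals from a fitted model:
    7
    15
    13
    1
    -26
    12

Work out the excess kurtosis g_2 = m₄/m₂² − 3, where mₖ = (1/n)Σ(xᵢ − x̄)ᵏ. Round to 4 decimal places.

0.4437

x̄ = 3.6667
Σ(xᵢ − x̄)² = 1183.3333 ⇒ m₂ = 197.22222
Σ(xᵢ − x̄)⁴ = 803678.4444 ⇒ m₄ = 133946.40741
m₂² = 38896.60494
g_2 = m₄/m₂² − 3 = 3.44365 − 3 ≈ 0.4437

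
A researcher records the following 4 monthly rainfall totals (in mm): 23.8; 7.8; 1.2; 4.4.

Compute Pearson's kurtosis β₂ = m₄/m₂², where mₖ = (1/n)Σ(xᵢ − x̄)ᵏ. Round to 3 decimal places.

x̄ = 9.3000
Σ(xᵢ − x̄)² = 302.1200 ⇒ m₂ = 75.53000
Σ(xᵢ − x̄)⁴ = 49091.2772 ⇒ m₄ = 12272.81930
m₂² = 5704.78090
β₂ = m₄/m₂² = 12272.81930 / 5704.78090 ≈ 2.151

2.151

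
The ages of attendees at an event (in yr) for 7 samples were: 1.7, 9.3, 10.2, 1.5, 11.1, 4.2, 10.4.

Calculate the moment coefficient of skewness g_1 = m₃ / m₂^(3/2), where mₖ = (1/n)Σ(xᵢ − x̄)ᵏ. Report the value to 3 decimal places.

-0.357

x̄ = (1.7 + 9.3 + 10.2 + 1.5 + 11.1 + 4.2 + 10.4) / 7 = 6.9143
deviations (xᵢ − x̄): -5.2143, 2.3857, 3.2857, -5.4143, 4.1857, -2.7143, 3.4857
Σ(xᵢ − x̄)² = 110.0286 ⇒ m₂ = 110.0286/7 = 15.71837
Σ(xᵢ − x̄)³ = -155.7465 ⇒ m₃ = -155.7465/7 = -22.24950
m₂^(3/2) = 15.71837^(1.5) = 62.31766
g_1 = m₃ / m₂^(3/2) = -22.24950 / 62.31766 ≈ -0.357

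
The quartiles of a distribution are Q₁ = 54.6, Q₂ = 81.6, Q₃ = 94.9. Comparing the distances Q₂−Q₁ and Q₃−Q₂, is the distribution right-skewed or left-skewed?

left-skewed

Q₂ − Q₁ = 27.0;  Q₃ − Q₂ = 13.3
Q₂ − Q₁ > Q₃ − Q₂ ⇒ the lower half is more spread out ⇒ left-skewed.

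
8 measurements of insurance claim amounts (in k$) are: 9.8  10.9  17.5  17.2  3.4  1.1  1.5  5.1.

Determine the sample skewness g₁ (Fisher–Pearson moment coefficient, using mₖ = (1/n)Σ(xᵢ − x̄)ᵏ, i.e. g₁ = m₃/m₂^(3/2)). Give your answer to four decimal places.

x̄ = (9.8 + 10.9 + 17.5 + 17.2 + 3.4 + 1.1 + 1.5 + 5.1) / 8 = 8.3125
deviations (xᵢ − x̄): 1.4875, 2.5875, 9.1875, 8.8875, -4.9125, -7.2125, -6.8125, -3.2125
Σ(xᵢ − x̄)² = 305.1887 ⇒ m₂ = 305.1887/8 = 38.14859
Σ(xᵢ − x̄)³ = 655.0664 ⇒ m₃ = 655.0664/8 = 81.88330
m₂^(3/2) = 38.14859^(1.5) = 235.62306
g₁ = m₃ / m₂^(3/2) = 81.88330 / 235.62306 ≈ 0.3475

0.3475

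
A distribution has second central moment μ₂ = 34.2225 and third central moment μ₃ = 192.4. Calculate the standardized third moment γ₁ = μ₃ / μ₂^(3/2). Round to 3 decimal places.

σ = √μ₂ = √34.2225 = 5.85000
σ³ = μ₂^(3/2) = 200.20162
γ₁ = μ₃/σ³ = 192.4 / 200.20162 ≈ 0.961

0.961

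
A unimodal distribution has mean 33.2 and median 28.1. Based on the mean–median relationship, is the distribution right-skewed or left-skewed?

right-skewed

mean − median = 33.2 − 28.1 = 5.1
mean > median ⇒ the longer tail is on the right ⇒ right-skewed (positively skewed).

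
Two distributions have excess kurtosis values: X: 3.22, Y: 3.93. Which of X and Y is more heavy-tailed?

Y

Higher excess kurtosis ⇒ heavier tails relative to the normal distribution.
3.22 vs 3.93: the larger is 3.93, so Y has heavier tails.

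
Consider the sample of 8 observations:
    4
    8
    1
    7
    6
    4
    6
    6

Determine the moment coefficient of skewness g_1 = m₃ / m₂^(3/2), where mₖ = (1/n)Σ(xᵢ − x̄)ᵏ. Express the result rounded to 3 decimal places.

x̄ = (4 + 8 + 1 + 7 + 6 + 4 + 6 + 6) / 8 = 5.2500
deviations (xᵢ − x̄): -1.2500, 2.7500, -4.2500, 1.7500, 0.7500, -1.2500, 0.7500, 0.7500
Σ(xᵢ − x̄)² = 33.5000 ⇒ m₂ = 33.5000/8 = 4.18750
Σ(xᵢ − x̄)³ = -53.2500 ⇒ m₃ = -53.2500/8 = -6.65625
m₂^(3/2) = 4.18750^(1.5) = 8.56904
g_1 = m₃ / m₂^(3/2) = -6.65625 / 8.56904 ≈ -0.777

-0.777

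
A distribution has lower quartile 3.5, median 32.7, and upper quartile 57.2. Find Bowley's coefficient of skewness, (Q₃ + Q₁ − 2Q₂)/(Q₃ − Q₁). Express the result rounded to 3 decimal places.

-0.088

numerator: Q₃ + Q₁ − 2Q₂ = 57.2 + 3.5 − 2×32.7 = -4.7000
denominator: Q₃ − Q₁ = 57.2 − 3.5 = 53.7000
Bowley skewness = -4.7000 / 53.7000 ≈ -0.088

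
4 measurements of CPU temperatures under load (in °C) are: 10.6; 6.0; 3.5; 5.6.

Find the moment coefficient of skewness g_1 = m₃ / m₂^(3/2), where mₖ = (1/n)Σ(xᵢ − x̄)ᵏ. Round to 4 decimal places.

0.6773

x̄ = (10.6 + 6.0 + 3.5 + 5.6) / 4 = 6.4250
deviations (xᵢ − x̄): 4.1750, -0.4250, -2.9250, -0.8250
Σ(xᵢ − x̄)² = 26.8475 ⇒ m₂ = 26.8475/4 = 6.71188
Σ(xᵢ − x̄)³ = 47.1094 ⇒ m₃ = 47.1094/4 = 11.77734
m₂^(3/2) = 6.71188^(1.5) = 17.38865
g_1 = m₃ / m₂^(3/2) = 11.77734 / 17.38865 ≈ 0.6773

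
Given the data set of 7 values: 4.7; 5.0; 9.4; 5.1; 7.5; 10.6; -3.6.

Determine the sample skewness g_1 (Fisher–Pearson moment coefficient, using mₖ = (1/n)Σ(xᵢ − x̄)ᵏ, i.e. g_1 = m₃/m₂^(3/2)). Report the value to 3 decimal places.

x̄ = (4.7 + 5.0 + 9.4 + 5.1 + 7.5 + 10.6 - 3.6) / 7 = 5.5286
deviations (xᵢ − x̄): -0.8286, -0.5286, 3.8714, -0.4286, 1.9714, 5.0714, -9.1286
Σ(xᵢ − x̄)² = 129.0743 ⇒ m₂ = 129.0743/7 = 18.43918
Σ(xᵢ − x̄)³ = -565.3657 ⇒ m₃ = -565.3657/7 = -80.76652
m₂^(3/2) = 18.43918^(1.5) = 79.17946
g_1 = m₃ / m₂^(3/2) = -80.76652 / 79.17946 ≈ -1.020

-1.020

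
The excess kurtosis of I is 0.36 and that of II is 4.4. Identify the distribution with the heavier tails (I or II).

Higher excess kurtosis ⇒ heavier tails relative to the normal distribution.
0.36 vs 4.4: the larger is 4.4, so II has heavier tails.

II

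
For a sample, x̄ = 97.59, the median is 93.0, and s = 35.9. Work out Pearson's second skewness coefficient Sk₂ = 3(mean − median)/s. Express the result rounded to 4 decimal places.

Sk₂ = 3(97.59 − 93.0) / 35.9 = 3 × 4.5900 / 35.9
    = 13.7700 / 35.9 ≈ 0.3836

0.3836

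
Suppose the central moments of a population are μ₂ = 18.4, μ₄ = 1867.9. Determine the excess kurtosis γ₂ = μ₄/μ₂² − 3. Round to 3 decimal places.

2.517

μ₂² = 18.4² = 338.56000
μ₄/μ₂² = 1867.9 / 338.56000 = 5.51719
γ₂ = 5.51719 − 3 ≈ 2.517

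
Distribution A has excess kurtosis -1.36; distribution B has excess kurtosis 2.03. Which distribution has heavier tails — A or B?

B

Higher excess kurtosis ⇒ heavier tails relative to the normal distribution.
-1.36 vs 2.03: the larger is 2.03, so B has heavier tails. (B is leptokurtic — heavier-than-normal tails; the other is platykurtic.)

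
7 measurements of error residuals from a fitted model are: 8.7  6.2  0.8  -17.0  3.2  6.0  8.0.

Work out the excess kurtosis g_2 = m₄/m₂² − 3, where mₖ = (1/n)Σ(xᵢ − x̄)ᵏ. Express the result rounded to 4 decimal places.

x̄ = 2.2714
Σ(xᵢ − x̄)² = 477.8943 ⇒ m₂ = 68.27061
Σ(xᵢ − x̄)⁴ = 141150.7249 ⇒ m₄ = 20164.38927
m₂² = 4660.87650
g_2 = m₄/m₂² − 3 = 4.32631 − 3 ≈ 1.3263

1.3263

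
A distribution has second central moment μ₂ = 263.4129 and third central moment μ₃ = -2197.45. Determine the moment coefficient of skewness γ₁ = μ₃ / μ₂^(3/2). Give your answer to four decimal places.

-0.5140

σ = √μ₂ = √263.4129 = 16.23000
σ³ = μ₂^(3/2) = 4275.19137
γ₁ = μ₃/σ³ = -2197.45 / 4275.19137 ≈ -0.5140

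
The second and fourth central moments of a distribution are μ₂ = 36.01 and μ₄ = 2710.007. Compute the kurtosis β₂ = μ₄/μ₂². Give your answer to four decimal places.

μ₂² = 36.01² = 1296.72010
μ₄/μ₂² = 2710.007 / 1296.72010 = 2.08989
β₂ ≈ 2.0899

2.0899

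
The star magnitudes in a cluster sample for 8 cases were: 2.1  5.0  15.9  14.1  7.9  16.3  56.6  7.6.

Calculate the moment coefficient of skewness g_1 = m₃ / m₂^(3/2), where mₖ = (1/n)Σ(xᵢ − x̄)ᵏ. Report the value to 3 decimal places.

x̄ = (2.1 + 5.0 + 15.9 + 14.1 + 7.9 + 16.3 + 56.6 + 7.6) / 8 = 15.6875
deviations (xᵢ − x̄): -13.5875, -10.6875, 0.2125, -1.5875, -7.7875, 0.6125, 40.9125, -8.0875
Σ(xᵢ − x̄)² = 2101.6688 ⇒ m₂ = 2101.6688/8 = 262.70859
Σ(xᵢ − x̄)³ = 63746.3776 ⇒ m₃ = 63746.3776/8 = 7968.29720
m₂^(3/2) = 262.70859^(1.5) = 4258.05650
g_1 = m₃ / m₂^(3/2) = 7968.29720 / 4258.05650 ≈ 1.871

1.871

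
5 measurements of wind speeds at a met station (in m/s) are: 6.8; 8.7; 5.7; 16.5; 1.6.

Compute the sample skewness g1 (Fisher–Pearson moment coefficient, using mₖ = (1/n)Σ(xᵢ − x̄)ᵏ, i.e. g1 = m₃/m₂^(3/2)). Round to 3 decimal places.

x̄ = (6.8 + 8.7 + 5.7 + 16.5 + 1.6) / 5 = 7.8600
deviations (xᵢ − x̄): -1.0600, 0.8400, -2.1600, 8.6400, -6.2600
Σ(xᵢ − x̄)² = 120.3320 ⇒ m₂ = 120.3320/5 = 24.06640
Σ(xᵢ − x̄)³ = 388.9822 ⇒ m₃ = 388.9822/5 = 77.79643
m₂^(3/2) = 24.06640^(1.5) = 118.06378
g1 = m₃ / m₂^(3/2) = 77.79643 / 118.06378 ≈ 0.659

0.659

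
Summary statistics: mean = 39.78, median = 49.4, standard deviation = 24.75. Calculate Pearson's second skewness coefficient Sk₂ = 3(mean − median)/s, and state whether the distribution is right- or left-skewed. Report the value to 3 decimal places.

-1.166, left-skewed

Sk₂ = 3(39.78 − 49.4) / 24.75 = 3 × -9.6200 / 24.75
    = -28.8600 / 24.75 ≈ -1.166
Sk₂ < 0 ⇒ mean < median ⇒ left-skewed (negative skew).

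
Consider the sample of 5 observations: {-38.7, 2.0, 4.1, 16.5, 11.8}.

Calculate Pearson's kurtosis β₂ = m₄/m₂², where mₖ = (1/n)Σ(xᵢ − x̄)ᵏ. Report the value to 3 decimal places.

2.921

x̄ = -0.8600
Σ(xᵢ − x̄)² = 1926.2920 ⇒ m₂ = 385.25840
Σ(xᵢ − x̄)⁴ = 2167423.1448 ⇒ m₄ = 433484.62896
m₂² = 148424.03477
β₂ = m₄/m₂² = 433484.62896 / 148424.03477 ≈ 2.921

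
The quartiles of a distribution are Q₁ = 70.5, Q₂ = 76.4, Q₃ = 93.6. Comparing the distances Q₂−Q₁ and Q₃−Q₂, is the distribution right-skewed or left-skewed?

right-skewed

Q₂ − Q₁ = 5.9;  Q₃ − Q₂ = 17.2
Q₃ − Q₂ > Q₂ − Q₁ ⇒ the upper half is more spread out ⇒ right-skewed.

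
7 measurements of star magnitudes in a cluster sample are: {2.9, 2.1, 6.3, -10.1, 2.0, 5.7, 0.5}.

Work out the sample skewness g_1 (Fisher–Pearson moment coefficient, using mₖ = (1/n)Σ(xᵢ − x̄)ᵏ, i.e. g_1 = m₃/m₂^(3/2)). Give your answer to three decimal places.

-1.429

x̄ = (2.9 + 2.1 + 6.3 - 10.1 + 2.0 + 5.7 + 0.5) / 7 = 1.3429
deviations (xᵢ − x̄): 1.5571, 0.7571, 4.9571, -11.4429, 0.6571, 4.3571, -0.8429
Σ(xᵢ − x̄)² = 178.6371 ⇒ m₂ = 178.6371/7 = 25.51959
Σ(xᵢ − x̄)³ = -1289.8892 ⇒ m₃ = -1289.8892/7 = -184.26988
m₂^(3/2) = 25.51959^(1.5) = 128.91712
g_1 = m₃ / m₂^(3/2) = -184.26988 / 128.91712 ≈ -1.429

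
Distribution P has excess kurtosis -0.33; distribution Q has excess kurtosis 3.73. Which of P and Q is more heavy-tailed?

Q

Higher excess kurtosis ⇒ heavier tails relative to the normal distribution.
-0.33 vs 3.73: the larger is 3.73, so Q has heavier tails. (Q is leptokurtic — heavier-than-normal tails; the other is platykurtic.)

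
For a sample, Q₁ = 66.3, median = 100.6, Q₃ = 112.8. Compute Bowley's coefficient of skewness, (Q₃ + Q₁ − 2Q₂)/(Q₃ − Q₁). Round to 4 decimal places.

-0.4753

numerator: Q₃ + Q₁ − 2Q₂ = 112.8 + 66.3 − 2×100.6 = -22.1000
denominator: Q₃ − Q₁ = 112.8 − 66.3 = 46.5000
Bowley skewness = -22.1000 / 46.5000 ≈ -0.4753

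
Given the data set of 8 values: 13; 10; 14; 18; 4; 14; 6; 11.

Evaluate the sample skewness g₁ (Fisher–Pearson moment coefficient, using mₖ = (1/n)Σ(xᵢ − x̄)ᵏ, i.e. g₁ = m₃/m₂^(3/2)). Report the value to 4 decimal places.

-0.2792

x̄ = (13 + 10 + 14 + 18 + 4 + 14 + 6 + 11) / 8 = 11.2500
deviations (xᵢ − x̄): 1.7500, -1.2500, 2.7500, 6.7500, -7.2500, 2.7500, -5.2500, -0.2500
Σ(xᵢ − x̄)² = 145.5000 ⇒ m₂ = 145.5000/8 = 18.18750
Σ(xᵢ − x̄)³ = -173.2500 ⇒ m₃ = -173.2500/8 = -21.65625
m₂^(3/2) = 18.18750^(1.5) = 77.56388
g₁ = m₃ / m₂^(3/2) = -21.65625 / 77.56388 ≈ -0.2792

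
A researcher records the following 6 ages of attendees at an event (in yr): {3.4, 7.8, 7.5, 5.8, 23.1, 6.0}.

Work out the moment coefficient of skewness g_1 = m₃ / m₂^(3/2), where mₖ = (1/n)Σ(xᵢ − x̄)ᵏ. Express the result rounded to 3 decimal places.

x̄ = (3.4 + 7.8 + 7.5 + 5.8 + 23.1 + 6.0) / 6 = 8.9333
deviations (xᵢ − x̄): -5.5333, -1.1333, -1.4333, -3.1333, 14.1667, -2.9333
Σ(xᵢ − x̄)² = 253.0733 ⇒ m₂ = 253.0733/6 = 42.17889
Σ(xᵢ − x̄)³ = 2613.3504 ⇒ m₃ = 2613.3504/6 = 435.55841
m₂^(3/2) = 42.17889^(1.5) = 273.93196
g_1 = m₃ / m₂^(3/2) = 435.55841 / 273.93196 ≈ 1.590

1.590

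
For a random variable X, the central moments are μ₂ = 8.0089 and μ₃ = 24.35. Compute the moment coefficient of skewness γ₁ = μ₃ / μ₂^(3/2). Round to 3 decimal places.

1.074

σ = √μ₂ = √8.0089 = 2.83000
σ³ = μ₂^(3/2) = 22.66519
γ₁ = μ₃/σ³ = 24.35 / 22.66519 ≈ 1.074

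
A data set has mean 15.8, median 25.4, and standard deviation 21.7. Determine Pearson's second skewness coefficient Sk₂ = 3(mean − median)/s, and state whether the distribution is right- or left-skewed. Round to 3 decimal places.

-1.327, left-skewed

Sk₂ = 3(15.8 − 25.4) / 21.7 = 3 × -9.6000 / 21.7
    = -28.8000 / 21.7 ≈ -1.327
Sk₂ < 0 ⇒ mean < median ⇒ left-skewed (negative skew).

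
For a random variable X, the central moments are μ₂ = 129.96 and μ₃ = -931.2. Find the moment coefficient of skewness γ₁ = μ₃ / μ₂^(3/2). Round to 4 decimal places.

-0.6285

σ = √μ₂ = √129.96 = 11.40000
σ³ = μ₂^(3/2) = 1481.54400
γ₁ = μ₃/σ³ = -931.2 / 1481.54400 ≈ -0.6285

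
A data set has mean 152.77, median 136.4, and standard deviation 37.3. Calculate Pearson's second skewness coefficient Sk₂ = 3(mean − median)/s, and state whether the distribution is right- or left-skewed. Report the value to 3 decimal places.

Sk₂ = 3(152.77 − 136.4) / 37.3 = 3 × 16.3700 / 37.3
    = 49.1100 / 37.3 ≈ 1.317
Sk₂ > 0 ⇒ mean > median ⇒ right-skewed (positive skew).

1.317, right-skewed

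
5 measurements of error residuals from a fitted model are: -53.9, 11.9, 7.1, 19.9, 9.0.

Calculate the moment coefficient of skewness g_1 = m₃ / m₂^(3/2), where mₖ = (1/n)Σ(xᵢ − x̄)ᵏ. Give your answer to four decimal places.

x̄ = (-53.9 + 11.9 + 7.1 + 19.9 + 9.0) / 5 = -1.2000
deviations (xᵢ − x̄): -52.7000, 13.1000, 8.3000, 21.1000, 10.2000
Σ(xᵢ − x̄)² = 3567.0400 ⇒ m₂ = 3567.0400/5 = 713.40800
Σ(xᵢ − x̄)³ = -133088.1660 ⇒ m₃ = -133088.1660/5 = -26617.63320
m₂^(3/2) = 713.40800^(1.5) = 19054.91267
g_1 = m₃ / m₂^(3/2) = -26617.63320 / 19054.91267 ≈ -1.3969

-1.3969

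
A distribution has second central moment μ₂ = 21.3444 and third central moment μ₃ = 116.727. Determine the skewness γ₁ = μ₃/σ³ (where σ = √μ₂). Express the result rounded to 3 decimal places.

σ = √μ₂ = √21.3444 = 4.62000
σ³ = μ₂^(3/2) = 98.61113
γ₁ = μ₃/σ³ = 116.727 / 98.61113 ≈ 1.184

1.184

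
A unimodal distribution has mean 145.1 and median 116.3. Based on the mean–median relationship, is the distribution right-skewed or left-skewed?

mean − median = 145.1 − 116.3 = 28.8
mean > median ⇒ the longer tail is on the right ⇒ right-skewed (positively skewed).

right-skewed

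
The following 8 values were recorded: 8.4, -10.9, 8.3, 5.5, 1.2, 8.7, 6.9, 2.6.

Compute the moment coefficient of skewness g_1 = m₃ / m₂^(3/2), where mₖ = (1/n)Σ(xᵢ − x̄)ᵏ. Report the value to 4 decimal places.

x̄ = (8.4 - 10.9 + 8.3 + 5.5 + 1.2 + 8.7 + 6.9 + 2.6) / 8 = 3.8375
deviations (xᵢ − x̄): 4.5625, -14.7375, 4.4625, 1.6625, -2.6375, 4.8625, 3.0625, -1.2375
Σ(xᵢ − x̄)² = 302.1988 ⇒ m₂ = 302.1988/8 = 37.77484
Σ(xᵢ − x̄)³ = -2889.0108 ⇒ m₃ = -2889.0108/8 = -361.12635
m₂^(3/2) = 37.77484^(1.5) = 232.16888
g_1 = m₃ / m₂^(3/2) = -361.12635 / 232.16888 ≈ -1.5554

-1.5554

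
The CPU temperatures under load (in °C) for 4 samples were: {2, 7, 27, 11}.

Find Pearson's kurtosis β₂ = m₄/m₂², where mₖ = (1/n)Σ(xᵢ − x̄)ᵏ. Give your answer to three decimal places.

2.069

x̄ = 11.7500
Σ(xᵢ − x̄)² = 350.7500 ⇒ m₂ = 87.68750
Σ(xᵢ − x̄)⁴ = 63631.5781 ⇒ m₄ = 15907.89453
m₂² = 7689.09766
β₂ = m₄/m₂² = 15907.89453 / 7689.09766 ≈ 2.069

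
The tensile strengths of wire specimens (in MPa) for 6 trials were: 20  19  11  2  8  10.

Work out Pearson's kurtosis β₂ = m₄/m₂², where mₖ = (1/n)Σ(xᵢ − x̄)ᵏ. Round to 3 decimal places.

x̄ = 11.6667
Σ(xᵢ − x̄)² = 233.3333 ⇒ m₂ = 38.88889
Σ(xᵢ − x̄)⁴ = 16635.1111 ⇒ m₄ = 2772.51852
m₂² = 1512.34568
β₂ = m₄/m₂² = 2772.51852 / 1512.34568 ≈ 1.833

1.833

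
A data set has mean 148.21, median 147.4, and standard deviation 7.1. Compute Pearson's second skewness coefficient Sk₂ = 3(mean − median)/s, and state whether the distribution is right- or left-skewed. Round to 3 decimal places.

0.342, right-skewed

Sk₂ = 3(148.21 − 147.4) / 7.1 = 3 × 0.8100 / 7.1
    = 2.4300 / 7.1 ≈ 0.342
Sk₂ > 0 ⇒ mean > median ⇒ right-skewed (positive skew).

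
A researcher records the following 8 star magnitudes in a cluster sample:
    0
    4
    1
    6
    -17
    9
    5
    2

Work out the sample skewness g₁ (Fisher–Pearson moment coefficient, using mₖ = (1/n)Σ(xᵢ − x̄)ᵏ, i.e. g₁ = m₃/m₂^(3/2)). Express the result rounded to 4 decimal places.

x̄ = (0 + 4 + 1 + 6 - 17 + 9 + 5 + 2) / 8 = 1.2500
deviations (xᵢ − x̄): -1.2500, 2.7500, -0.2500, 4.7500, -18.2500, 7.7500, 3.7500, 0.7500
Σ(xᵢ − x̄)² = 439.5000 ⇒ m₂ = 439.5000/8 = 54.93750
Σ(xᵢ − x̄)³ = -5433.7500 ⇒ m₃ = -5433.7500/8 = -679.21875
m₂^(3/2) = 54.93750^(1.5) = 407.19585
g₁ = m₃ / m₂^(3/2) = -679.21875 / 407.19585 ≈ -1.6680

-1.6680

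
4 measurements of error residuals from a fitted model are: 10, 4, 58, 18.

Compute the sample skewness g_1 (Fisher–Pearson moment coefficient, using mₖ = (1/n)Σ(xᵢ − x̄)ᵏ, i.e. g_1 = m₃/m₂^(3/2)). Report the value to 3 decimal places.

x̄ = (10 + 4 + 58 + 18) / 4 = 22.5000
deviations (xᵢ − x̄): -12.5000, -18.5000, 35.5000, -4.5000
Σ(xᵢ − x̄)² = 1779.0000 ⇒ m₂ = 1779.0000/4 = 444.75000
Σ(xᵢ − x̄)³ = 36363.0000 ⇒ m₃ = 36363.0000/4 = 9090.75000
m₂^(3/2) = 444.75000^(1.5) = 9379.37576
g_1 = m₃ / m₂^(3/2) = 9090.75000 / 9379.37576 ≈ 0.969

0.969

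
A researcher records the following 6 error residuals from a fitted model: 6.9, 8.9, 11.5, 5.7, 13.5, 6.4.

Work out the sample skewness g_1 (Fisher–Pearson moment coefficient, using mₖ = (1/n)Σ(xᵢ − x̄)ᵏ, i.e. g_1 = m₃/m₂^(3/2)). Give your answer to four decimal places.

0.5142

x̄ = (6.9 + 8.9 + 11.5 + 5.7 + 13.5 + 6.4) / 6 = 8.8167
deviations (xᵢ − x̄): -1.9167, 0.0833, 2.6833, -3.1167, 4.6833, -2.4167
Σ(xᵢ − x̄)² = 48.3683 ⇒ m₂ = 48.3683/6 = 8.06139
Σ(xᵢ − x̄)³ = 70.6146 ⇒ m₃ = 70.6146/6 = 11.76909
m₂^(3/2) = 8.06139^(1.5) = 22.88837
g_1 = m₃ / m₂^(3/2) = 11.76909 / 22.88837 ≈ 0.5142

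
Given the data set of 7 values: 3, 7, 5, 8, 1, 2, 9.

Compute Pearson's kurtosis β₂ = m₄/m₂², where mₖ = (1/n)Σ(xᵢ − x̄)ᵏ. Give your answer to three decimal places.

1.469

x̄ = 5.0000
Σ(xᵢ − x̄)² = 58.0000 ⇒ m₂ = 8.28571
Σ(xᵢ − x̄)⁴ = 706.0000 ⇒ m₄ = 100.85714
m₂² = 68.65306
β₂ = m₄/m₂² = 100.85714 / 68.65306 ≈ 1.469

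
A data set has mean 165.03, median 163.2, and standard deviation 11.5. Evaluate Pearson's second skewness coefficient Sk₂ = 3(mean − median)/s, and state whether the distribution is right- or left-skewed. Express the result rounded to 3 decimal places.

Sk₂ = 3(165.03 − 163.2) / 11.5 = 3 × 1.8300 / 11.5
    = 5.4900 / 11.5 ≈ 0.477
Sk₂ > 0 ⇒ mean > median ⇒ right-skewed (positive skew).

0.477, right-skewed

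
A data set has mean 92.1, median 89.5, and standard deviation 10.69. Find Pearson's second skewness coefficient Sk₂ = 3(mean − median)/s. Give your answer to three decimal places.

0.730

Sk₂ = 3(92.1 − 89.5) / 10.69 = 3 × 2.6000 / 10.69
    = 7.8000 / 10.69 ≈ 0.730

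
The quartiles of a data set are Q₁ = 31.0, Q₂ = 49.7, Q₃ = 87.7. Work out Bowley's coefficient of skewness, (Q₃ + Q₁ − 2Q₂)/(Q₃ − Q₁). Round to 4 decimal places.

numerator: Q₃ + Q₁ − 2Q₂ = 87.7 + 31.0 − 2×49.7 = 19.3000
denominator: Q₃ − Q₁ = 87.7 − 31.0 = 56.7000
Bowley skewness = 19.3000 / 56.7000 ≈ 0.3404

0.3404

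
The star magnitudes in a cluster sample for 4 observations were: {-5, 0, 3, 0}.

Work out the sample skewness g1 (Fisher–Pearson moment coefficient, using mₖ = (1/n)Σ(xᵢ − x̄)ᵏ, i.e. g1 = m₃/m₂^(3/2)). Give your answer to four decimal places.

x̄ = (-5 + 0 + 3 + 0) / 4 = -0.5000
deviations (xᵢ − x̄): -4.5000, 0.5000, 3.5000, 0.5000
Σ(xᵢ − x̄)² = 33.0000 ⇒ m₂ = 33.0000/4 = 8.25000
Σ(xᵢ − x̄)³ = -48.0000 ⇒ m₃ = -48.0000/4 = -12.00000
m₂^(3/2) = 8.25000^(1.5) = 23.69632
g1 = m₃ / m₂^(3/2) = -12.00000 / 23.69632 ≈ -0.5064

-0.5064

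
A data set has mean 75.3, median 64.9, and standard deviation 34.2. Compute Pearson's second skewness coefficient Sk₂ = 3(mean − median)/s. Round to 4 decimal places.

Sk₂ = 3(75.3 − 64.9) / 34.2 = 3 × 10.4000 / 34.2
    = 31.2000 / 34.2 ≈ 0.9123

0.9123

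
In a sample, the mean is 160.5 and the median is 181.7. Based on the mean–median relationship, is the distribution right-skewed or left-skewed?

mean − median = 160.5 − 181.7 = -21.2
mean < median ⇒ the longer tail is on the left ⇒ left-skewed (negatively skewed).

left-skewed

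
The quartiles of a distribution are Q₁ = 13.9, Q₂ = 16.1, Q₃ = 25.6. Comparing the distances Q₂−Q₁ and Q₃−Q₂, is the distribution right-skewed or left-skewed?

Q₂ − Q₁ = 2.2;  Q₃ − Q₂ = 9.5
Q₃ − Q₂ > Q₂ − Q₁ ⇒ the upper half is more spread out ⇒ right-skewed.

right-skewed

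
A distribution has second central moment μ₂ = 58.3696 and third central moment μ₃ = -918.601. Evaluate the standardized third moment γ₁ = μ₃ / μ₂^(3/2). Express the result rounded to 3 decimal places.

σ = √μ₂ = √58.3696 = 7.64000
σ³ = μ₂^(3/2) = 445.94374
γ₁ = μ₃/σ³ = -918.601 / 445.94374 ≈ -2.060

-2.060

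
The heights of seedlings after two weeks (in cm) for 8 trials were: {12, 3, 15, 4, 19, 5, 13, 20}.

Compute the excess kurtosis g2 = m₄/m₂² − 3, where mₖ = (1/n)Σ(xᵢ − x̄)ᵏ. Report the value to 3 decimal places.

x̄ = 11.3750
Σ(xᵢ − x̄)² = 313.8750 ⇒ m₂ = 39.23438
Σ(xᵢ − x̄)⁴ = 18623.8066 ⇒ m₄ = 2327.97583
m₂² = 1539.33618
g2 = m₄/m₂² − 3 = 1.51232 − 3 ≈ -1.488

-1.488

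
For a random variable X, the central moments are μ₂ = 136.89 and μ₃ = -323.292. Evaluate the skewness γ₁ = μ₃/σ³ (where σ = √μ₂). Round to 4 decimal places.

σ = √μ₂ = √136.89 = 11.70000
σ³ = μ₂^(3/2) = 1601.61300
γ₁ = μ₃/σ³ = -323.292 / 1601.61300 ≈ -0.2019

-0.2019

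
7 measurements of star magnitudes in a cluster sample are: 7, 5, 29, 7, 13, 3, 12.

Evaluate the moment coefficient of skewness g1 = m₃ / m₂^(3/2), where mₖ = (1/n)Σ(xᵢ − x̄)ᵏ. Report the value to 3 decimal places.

1.386

x̄ = (7 + 5 + 29 + 7 + 13 + 3 + 12) / 7 = 10.8571
deviations (xᵢ − x̄): -3.8571, -5.8571, 18.1429, -3.8571, 2.1429, -7.8571, 1.1429
Σ(xᵢ − x̄)² = 460.8571 ⇒ m₂ = 460.8571/7 = 65.83673
Σ(xᵢ − x̄)³ = 5182.5306 ⇒ m₃ = 5182.5306/7 = 740.36152
m₂^(3/2) = 65.83673^(1.5) = 534.19821
g1 = m₃ / m₂^(3/2) = 740.36152 / 534.19821 ≈ 1.386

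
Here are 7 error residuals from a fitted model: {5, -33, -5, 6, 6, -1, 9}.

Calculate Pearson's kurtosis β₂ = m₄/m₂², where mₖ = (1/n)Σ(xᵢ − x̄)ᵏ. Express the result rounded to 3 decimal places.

4.193

x̄ = -1.8571
Σ(xᵢ − x̄)² = 1268.8571 ⇒ m₂ = 181.26531
Σ(xᵢ − x̄)⁴ = 964488.9504 ⇒ m₄ = 137784.13578
m₂² = 32857.11120
β₂ = m₄/m₂² = 137784.13578 / 32857.11120 ≈ 4.193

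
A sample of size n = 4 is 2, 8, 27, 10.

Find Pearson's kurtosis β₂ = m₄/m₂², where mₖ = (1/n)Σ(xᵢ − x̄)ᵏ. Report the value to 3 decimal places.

x̄ = 11.7500
Σ(xᵢ − x̄)² = 344.7500 ⇒ m₂ = 86.18750
Σ(xᵢ − x̄)⁴ = 63329.3281 ⇒ m₄ = 15832.33203
m₂² = 7428.28516
β₂ = m₄/m₂² = 15832.33203 / 7428.28516 ≈ 2.131

2.131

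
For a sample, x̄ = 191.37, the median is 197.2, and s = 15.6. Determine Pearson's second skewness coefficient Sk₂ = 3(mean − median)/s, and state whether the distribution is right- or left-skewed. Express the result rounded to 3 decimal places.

-1.121, left-skewed

Sk₂ = 3(191.37 − 197.2) / 15.6 = 3 × -5.8300 / 15.6
    = -17.4900 / 15.6 ≈ -1.121
Sk₂ < 0 ⇒ mean < median ⇒ left-skewed (negative skew).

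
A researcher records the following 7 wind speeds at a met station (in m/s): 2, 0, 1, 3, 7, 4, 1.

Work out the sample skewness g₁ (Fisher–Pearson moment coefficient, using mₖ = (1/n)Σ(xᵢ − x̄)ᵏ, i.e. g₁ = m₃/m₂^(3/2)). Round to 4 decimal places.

x̄ = (2 + 0 + 1 + 3 + 7 + 4 + 1) / 7 = 2.5714
deviations (xᵢ − x̄): -0.5714, -2.5714, -1.5714, 0.4286, 4.4286, 1.4286, -1.5714
Σ(xᵢ − x̄)² = 33.7143 ⇒ m₂ = 33.7143/7 = 4.81633
Σ(xᵢ − x̄)³ = 64.8980 ⇒ m₃ = 64.8980/7 = 9.27114
m₂^(3/2) = 4.81633^(1.5) = 10.56997
g₁ = m₃ / m₂^(3/2) = 9.27114 / 10.56997 ≈ 0.8771

0.8771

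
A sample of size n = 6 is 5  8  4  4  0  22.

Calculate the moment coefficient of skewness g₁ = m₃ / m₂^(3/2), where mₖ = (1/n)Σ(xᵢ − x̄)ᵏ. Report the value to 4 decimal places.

1.3519

x̄ = (5 + 8 + 4 + 4 + 0 + 22) / 6 = 7.1667
deviations (xᵢ − x̄): -2.1667, 0.8333, -3.1667, -3.1667, -7.1667, 14.8333
Σ(xᵢ − x̄)² = 296.8333 ⇒ m₂ = 296.8333/6 = 49.47222
Σ(xᵢ − x̄)³ = 2822.5556 ⇒ m₃ = 2822.5556/6 = 470.42593
m₂^(3/2) = 49.47222^(1.5) = 347.97026
g₁ = m₃ / m₂^(3/2) = 470.42593 / 347.97026 ≈ 1.3519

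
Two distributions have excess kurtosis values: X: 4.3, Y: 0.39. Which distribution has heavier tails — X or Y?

Higher excess kurtosis ⇒ heavier tails relative to the normal distribution.
4.3 vs 0.39: the larger is 4.3, so X has heavier tails.

X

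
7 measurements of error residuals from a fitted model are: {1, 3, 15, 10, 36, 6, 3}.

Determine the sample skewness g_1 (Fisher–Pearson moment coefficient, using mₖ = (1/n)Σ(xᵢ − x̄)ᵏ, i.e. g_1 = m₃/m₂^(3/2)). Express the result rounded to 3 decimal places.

1.455

x̄ = (1 + 3 + 15 + 10 + 36 + 6 + 3) / 7 = 10.5714
deviations (xᵢ − x̄): -9.5714, -7.5714, 4.4286, -0.5714, 25.4286, -4.5714, -7.5714
Σ(xᵢ − x̄)² = 893.7143 ⇒ m₂ = 893.7143/7 = 127.67347
Σ(xᵢ − x̄)³ = 14688.6122 ⇒ m₃ = 14688.6122/7 = 2098.37318
m₂^(3/2) = 127.67347^(1.5) = 1442.61682
g_1 = m₃ / m₂^(3/2) = 2098.37318 / 1442.61682 ≈ 1.455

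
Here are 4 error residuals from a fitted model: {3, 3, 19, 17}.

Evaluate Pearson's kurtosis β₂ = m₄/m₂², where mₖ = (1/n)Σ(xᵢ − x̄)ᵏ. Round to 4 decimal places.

1.0350

x̄ = 10.5000
Σ(xᵢ − x̄)² = 227.0000 ⇒ m₂ = 56.75000
Σ(xᵢ − x̄)⁴ = 13333.2500 ⇒ m₄ = 3333.31250
m₂² = 3220.56250
β₂ = m₄/m₂² = 3333.31250 / 3220.56250 ≈ 1.0350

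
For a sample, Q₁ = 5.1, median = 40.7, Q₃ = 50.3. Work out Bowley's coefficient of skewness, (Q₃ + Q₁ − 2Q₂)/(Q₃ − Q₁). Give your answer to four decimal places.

-0.5752

numerator: Q₃ + Q₁ − 2Q₂ = 50.3 + 5.1 − 2×40.7 = -26.0000
denominator: Q₃ − Q₁ = 50.3 − 5.1 = 45.2000
Bowley skewness = -26.0000 / 45.2000 ≈ -0.5752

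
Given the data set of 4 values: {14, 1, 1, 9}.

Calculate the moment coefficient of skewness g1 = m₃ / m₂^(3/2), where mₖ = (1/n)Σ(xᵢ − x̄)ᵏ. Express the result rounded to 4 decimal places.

x̄ = (14 + 1 + 1 + 9) / 4 = 6.2500
deviations (xᵢ − x̄): 7.7500, -5.2500, -5.2500, 2.7500
Σ(xᵢ − x̄)² = 122.7500 ⇒ m₂ = 122.7500/4 = 30.68750
Σ(xᵢ − x̄)³ = 196.8750 ⇒ m₃ = 196.8750/4 = 49.21875
m₂^(3/2) = 30.68750^(1.5) = 169.99739
g1 = m₃ / m₂^(3/2) = 49.21875 / 169.99739 ≈ 0.2895

0.2895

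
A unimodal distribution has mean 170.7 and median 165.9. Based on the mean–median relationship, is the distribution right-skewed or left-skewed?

mean − median = 170.7 − 165.9 = 4.8
mean > median ⇒ the longer tail is on the right ⇒ right-skewed (positively skewed).

right-skewed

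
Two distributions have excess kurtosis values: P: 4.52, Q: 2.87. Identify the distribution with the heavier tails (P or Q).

P

Higher excess kurtosis ⇒ heavier tails relative to the normal distribution.
4.52 vs 2.87: the larger is 4.52, so P has heavier tails.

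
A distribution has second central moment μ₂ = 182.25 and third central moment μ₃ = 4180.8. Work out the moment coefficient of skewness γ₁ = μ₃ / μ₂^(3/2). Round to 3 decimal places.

1.699

σ = √μ₂ = √182.25 = 13.50000
σ³ = μ₂^(3/2) = 2460.37500
γ₁ = μ₃/σ³ = 4180.8 / 2460.37500 ≈ 1.699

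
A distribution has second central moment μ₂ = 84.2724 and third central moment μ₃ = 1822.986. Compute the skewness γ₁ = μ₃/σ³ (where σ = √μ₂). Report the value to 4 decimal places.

σ = √μ₂ = √84.2724 = 9.18000
σ³ = μ₂^(3/2) = 773.62063
γ₁ = μ₃/σ³ = 1822.986 / 773.62063 ≈ 2.3564

2.3564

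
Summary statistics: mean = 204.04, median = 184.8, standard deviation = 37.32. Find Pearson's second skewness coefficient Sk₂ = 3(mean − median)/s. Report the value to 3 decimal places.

Sk₂ = 3(204.04 − 184.8) / 37.32 = 3 × 19.2400 / 37.32
    = 57.7200 / 37.32 ≈ 1.547

1.547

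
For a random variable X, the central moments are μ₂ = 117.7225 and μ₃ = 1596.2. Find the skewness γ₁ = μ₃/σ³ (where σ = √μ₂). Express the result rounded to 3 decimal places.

1.250

σ = √μ₂ = √117.7225 = 10.85000
σ³ = μ₂^(3/2) = 1277.28913
γ₁ = μ₃/σ³ = 1596.2 / 1277.28913 ≈ 1.250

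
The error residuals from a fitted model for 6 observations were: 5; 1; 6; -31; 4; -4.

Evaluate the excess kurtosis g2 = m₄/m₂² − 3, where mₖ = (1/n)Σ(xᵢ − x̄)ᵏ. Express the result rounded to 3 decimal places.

x̄ = -3.1667
Σ(xᵢ − x̄)² = 994.8333 ⇒ m₂ = 165.80556
Σ(xᵢ − x̄)⁴ = 614600.1528 ⇒ m₄ = 102433.35880
m₂² = 27491.48225
g2 = m₄/m₂² − 3 = 3.72600 − 3 ≈ 0.726

0.726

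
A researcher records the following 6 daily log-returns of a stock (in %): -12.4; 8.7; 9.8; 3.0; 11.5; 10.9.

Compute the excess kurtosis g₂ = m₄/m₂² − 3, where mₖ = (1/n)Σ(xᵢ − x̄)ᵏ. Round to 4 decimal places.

0.4049

x̄ = 5.2500
Σ(xᵢ − x̄)² = 420.1750 ⇒ m₂ = 70.02917
Σ(xᵢ − x̄)⁴ = 100187.0848 ⇒ m₄ = 16697.84747
m₂² = 4904.08418
g₂ = m₄/m₂² − 3 = 3.40489 − 3 ≈ 0.4049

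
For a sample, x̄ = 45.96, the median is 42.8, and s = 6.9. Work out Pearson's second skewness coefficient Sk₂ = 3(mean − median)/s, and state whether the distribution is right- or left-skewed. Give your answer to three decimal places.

Sk₂ = 3(45.96 − 42.8) / 6.9 = 3 × 3.1600 / 6.9
    = 9.4800 / 6.9 ≈ 1.374
Sk₂ > 0 ⇒ mean > median ⇒ right-skewed (positive skew).

1.374, right-skewed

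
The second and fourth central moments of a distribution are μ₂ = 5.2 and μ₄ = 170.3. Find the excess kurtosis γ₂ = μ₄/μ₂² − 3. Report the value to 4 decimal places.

μ₂² = 5.2² = 27.04000
μ₄/μ₂² = 170.3 / 27.04000 = 6.29808
γ₂ = 6.29808 − 3 ≈ 3.2981

3.2981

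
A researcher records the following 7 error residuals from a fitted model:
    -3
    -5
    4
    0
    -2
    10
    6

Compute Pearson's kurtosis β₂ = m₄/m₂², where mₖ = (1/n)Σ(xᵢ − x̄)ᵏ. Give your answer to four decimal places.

x̄ = 1.4286
Σ(xᵢ − x̄)² = 175.7143 ⇒ m₂ = 25.10204
Σ(xᵢ − x̄)⁴ = 8113.0671 ⇒ m₄ = 1159.00958
m₂² = 630.11245
β₂ = m₄/m₂² = 1159.00958 / 630.11245 ≈ 1.8394

1.8394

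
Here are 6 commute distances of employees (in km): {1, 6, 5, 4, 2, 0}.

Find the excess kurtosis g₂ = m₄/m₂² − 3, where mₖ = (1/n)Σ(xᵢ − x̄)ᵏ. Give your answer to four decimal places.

-1.5000

x̄ = 3.0000
Σ(xᵢ − x̄)² = 28.0000 ⇒ m₂ = 4.66667
Σ(xᵢ − x̄)⁴ = 196.0000 ⇒ m₄ = 32.66667
m₂² = 21.77778
g₂ = m₄/m₂² − 3 = 1.50000 − 3 ≈ -1.5000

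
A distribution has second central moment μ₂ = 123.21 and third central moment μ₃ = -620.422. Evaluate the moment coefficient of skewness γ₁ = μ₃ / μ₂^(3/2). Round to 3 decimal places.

-0.454

σ = √μ₂ = √123.21 = 11.10000
σ³ = μ₂^(3/2) = 1367.63100
γ₁ = μ₃/σ³ = -620.422 / 1367.63100 ≈ -0.454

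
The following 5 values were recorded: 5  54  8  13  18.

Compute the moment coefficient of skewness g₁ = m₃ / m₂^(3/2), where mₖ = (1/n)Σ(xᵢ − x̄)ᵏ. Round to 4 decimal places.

x̄ = (5 + 54 + 8 + 13 + 18) / 5 = 19.6000
deviations (xᵢ − x̄): -14.6000, 34.4000, -11.6000, -6.6000, -1.6000
Σ(xᵢ − x̄)² = 1577.2000 ⇒ m₂ = 1577.2000/5 = 315.44000
Σ(xᵢ − x̄)³ = 35742.9600 ⇒ m₃ = 35742.9600/5 = 7148.59200
m₂^(3/2) = 315.44000^(1.5) = 5602.41332
g₁ = m₃ / m₂^(3/2) = 7148.59200 / 5602.41332 ≈ 1.2760

1.2760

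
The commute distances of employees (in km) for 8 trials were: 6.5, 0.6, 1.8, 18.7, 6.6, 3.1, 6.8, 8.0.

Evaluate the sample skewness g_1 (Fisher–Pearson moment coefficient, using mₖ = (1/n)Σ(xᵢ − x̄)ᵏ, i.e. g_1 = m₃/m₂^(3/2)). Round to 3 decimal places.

x̄ = (6.5 + 0.6 + 1.8 + 18.7 + 6.6 + 3.1 + 6.8 + 8.0) / 8 = 6.5125
deviations (xᵢ − x̄): -0.0125, -5.9125, -4.7125, 12.1875, 0.0875, -3.4125, 0.2875, 1.4875
Σ(xᵢ − x̄)² = 219.6488 ⇒ m₂ = 219.6488/8 = 27.45609
Σ(xᵢ − x̄)³ = 1462.5082 ⇒ m₃ = 1462.5082/8 = 182.81352
m₂^(3/2) = 27.45609^(1.5) = 143.86599
g_1 = m₃ / m₂^(3/2) = 182.81352 / 143.86599 ≈ 1.271

1.271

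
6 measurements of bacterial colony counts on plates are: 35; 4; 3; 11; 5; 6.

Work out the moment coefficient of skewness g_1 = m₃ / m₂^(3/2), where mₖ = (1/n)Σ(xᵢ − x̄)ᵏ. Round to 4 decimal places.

x̄ = (35 + 4 + 3 + 11 + 5 + 6) / 6 = 10.6667
deviations (xᵢ − x̄): 24.3333, -6.6667, -7.6667, 0.3333, -5.6667, -4.6667
Σ(xᵢ − x̄)² = 749.3333 ⇒ m₂ = 749.3333/6 = 124.88889
Σ(xᵢ − x̄)³ = 13377.5556 ⇒ m₃ = 13377.5556/6 = 2229.59259
m₂^(3/2) = 124.88889^(1.5) = 1395.67951
g_1 = m₃ / m₂^(3/2) = 2229.59259 / 1395.67951 ≈ 1.5975

1.5975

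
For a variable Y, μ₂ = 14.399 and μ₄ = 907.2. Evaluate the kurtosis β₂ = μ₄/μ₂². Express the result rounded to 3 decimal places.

μ₂² = 14.399² = 207.33120
μ₄/μ₂² = 907.2 / 207.33120 = 4.37561
β₂ ≈ 4.376

4.376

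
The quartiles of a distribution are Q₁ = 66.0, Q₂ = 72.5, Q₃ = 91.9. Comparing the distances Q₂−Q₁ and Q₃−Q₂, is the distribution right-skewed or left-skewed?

Q₂ − Q₁ = 6.5;  Q₃ − Q₂ = 19.4
Q₃ − Q₂ > Q₂ − Q₁ ⇒ the upper half is more spread out ⇒ right-skewed.

right-skewed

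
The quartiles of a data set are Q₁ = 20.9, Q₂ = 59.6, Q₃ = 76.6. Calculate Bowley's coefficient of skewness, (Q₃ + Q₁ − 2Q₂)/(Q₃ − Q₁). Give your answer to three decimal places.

numerator: Q₃ + Q₁ − 2Q₂ = 76.6 + 20.9 − 2×59.6 = -21.7000
denominator: Q₃ − Q₁ = 76.6 − 20.9 = 55.7000
Bowley skewness = -21.7000 / 55.7000 ≈ -0.390

-0.390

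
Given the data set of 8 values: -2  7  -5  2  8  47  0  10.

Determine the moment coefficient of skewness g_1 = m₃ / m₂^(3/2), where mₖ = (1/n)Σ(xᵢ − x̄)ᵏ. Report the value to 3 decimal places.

x̄ = (-2 + 7 - 5 + 2 + 8 + 47 + 0 + 10) / 8 = 8.3750
deviations (xᵢ − x̄): -10.3750, -1.3750, -13.3750, -6.3750, -0.3750, 38.6250, -8.3750, 1.6250
Σ(xᵢ − x̄)² = 1893.8750 ⇒ m₂ = 1893.8750/8 = 236.73438
Σ(xᵢ − x̄)³ = 53269.9688 ⇒ m₃ = 53269.9688/8 = 6658.74609
m₂^(3/2) = 236.73438^(1.5) = 3642.43648
g_1 = m₃ / m₂^(3/2) = 6658.74609 / 3642.43648 ≈ 1.828

1.828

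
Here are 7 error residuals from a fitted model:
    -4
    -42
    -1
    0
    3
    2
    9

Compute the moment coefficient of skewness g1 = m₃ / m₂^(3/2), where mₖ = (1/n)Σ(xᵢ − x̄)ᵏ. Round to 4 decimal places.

x̄ = (-4 - 42 - 1 + 0 + 3 + 2 + 9) / 7 = -4.7143
deviations (xᵢ − x̄): 0.7143, -37.2857, 3.7143, 4.7143, 7.7143, 6.7143, 13.7143
Σ(xᵢ − x̄)² = 1719.4286 ⇒ m₂ = 1719.4286/7 = 245.63265
Σ(xᵢ − x̄)³ = -48337.9592 ⇒ m₃ = -48337.9592/7 = -6905.42274
m₂^(3/2) = 245.63265^(1.5) = 3849.72005
g1 = m₃ / m₂^(3/2) = -6905.42274 / 3849.72005 ≈ -1.7937

-1.7937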